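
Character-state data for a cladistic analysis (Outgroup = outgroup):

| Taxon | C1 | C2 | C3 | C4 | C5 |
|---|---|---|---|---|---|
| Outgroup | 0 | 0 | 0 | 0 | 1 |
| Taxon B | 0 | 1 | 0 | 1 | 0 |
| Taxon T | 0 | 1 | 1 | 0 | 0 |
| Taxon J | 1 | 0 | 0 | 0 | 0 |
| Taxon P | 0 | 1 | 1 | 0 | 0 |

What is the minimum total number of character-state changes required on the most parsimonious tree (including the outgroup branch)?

Character polarity is set by the outgroup: the derived state is whichever differs from the outgroup's state, so for C5 the derived state is '0', and for the remaining characters it is '1'.
C1 (derived state '1') is unique to Taxon J (autapomorphy; uninformative for grouping).
C2: derived state '1' in Taxon B, Taxon P, and Taxon T only — synapomorphy for {Taxon B, Taxon P, Taxon T}.
C3 (derived state '1') is shared by Taxon P and Taxon T — a synapomorphy uniting that clade.
C4 (derived state '1') is unique to Taxon B (autapomorphy; uninformative for grouping).
C5 (derived state '0') is shared by all ingroup taxa — unites the whole ingroup.
Most parsimonious ingroup topology: ((Taxon B,(Taxon T,Taxon P)),Taxon J).
Changes per character on this tree: C1: 1; C2: 1; C3: 1; C4: 1; C5: 1.
Total = 5.

5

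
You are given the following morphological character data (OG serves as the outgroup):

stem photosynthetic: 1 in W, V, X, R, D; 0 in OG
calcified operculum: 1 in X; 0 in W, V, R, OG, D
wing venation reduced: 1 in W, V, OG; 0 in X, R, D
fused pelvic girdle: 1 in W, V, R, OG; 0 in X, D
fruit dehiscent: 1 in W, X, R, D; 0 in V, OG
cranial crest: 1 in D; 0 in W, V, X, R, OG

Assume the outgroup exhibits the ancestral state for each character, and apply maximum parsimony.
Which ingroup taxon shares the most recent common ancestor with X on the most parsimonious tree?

D

Character polarity is set by the outgroup: the derived state is whichever differs from the outgroup's state, so for wing venation reduced, fused pelvic girdle the derived state is '0', and for the remaining characters it is '1'.
All ingroup taxa share the derived state '1' for stem photosynthetic; it defines the ingroup but does not resolve relationships within it.
calcified operculum (derived state '1') is unique to X (autapomorphy; uninformative for grouping).
wing venation reduced (derived state '0') is shared by D, R, and X — a synapomorphy uniting that clade.
fused pelvic girdle (derived state '0') is shared by D and X — a synapomorphy uniting that clade.
fruit dehiscent (derived state '1') is shared by D, R, W, and X — a synapomorphy uniting that clade.
cranial crest (derived state '1') is unique to D (autapomorphy; uninformative for grouping).
Most parsimonious ingroup topology: ((((X,D),R),W),V).
X and D form a cherry on this tree, so they are sister taxa.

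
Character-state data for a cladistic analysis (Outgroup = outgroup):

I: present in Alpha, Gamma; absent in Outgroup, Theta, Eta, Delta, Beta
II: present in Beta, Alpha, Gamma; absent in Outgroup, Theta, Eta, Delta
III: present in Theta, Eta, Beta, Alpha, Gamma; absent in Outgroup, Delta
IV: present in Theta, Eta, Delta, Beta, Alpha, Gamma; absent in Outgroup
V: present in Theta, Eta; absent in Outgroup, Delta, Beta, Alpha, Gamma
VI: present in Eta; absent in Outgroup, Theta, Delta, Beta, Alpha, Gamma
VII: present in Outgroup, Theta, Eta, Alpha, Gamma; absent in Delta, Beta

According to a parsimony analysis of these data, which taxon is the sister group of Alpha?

Gamma

Character polarity is set by the outgroup: the derived state is whichever differs from the outgroup's state, so for VII the derived state is 'absent', and for the remaining characters it is 'present'.
Only Alpha and Gamma show the derived state 'present' for I, supporting them as a clade.
II: derived state 'present' in Alpha, Beta, and Gamma only — synapomorphy for {Alpha, Beta, Gamma}.
Only Alpha, Beta, Eta, Gamma, and Theta show the derived state 'present' for III, supporting them as a clade.
IV (derived state 'present') is shared by all ingroup taxa — unites the whole ingroup.
V (derived state 'present') is shared by Eta and Theta — a synapomorphy uniting that clade.
VI (derived state 'present') is unique to Eta (autapomorphy; uninformative for grouping).
VII (state 'absent') occurs in Beta and Delta but conflicts with the nesting implied by the other characters — most parsimoniously interpreted as homoplasy.
Most parsimonious ingroup topology: (((Theta,Eta),(Beta,(Alpha,Gamma))),Delta).
Alpha and Gamma form a cherry on this tree, so they are sister taxa.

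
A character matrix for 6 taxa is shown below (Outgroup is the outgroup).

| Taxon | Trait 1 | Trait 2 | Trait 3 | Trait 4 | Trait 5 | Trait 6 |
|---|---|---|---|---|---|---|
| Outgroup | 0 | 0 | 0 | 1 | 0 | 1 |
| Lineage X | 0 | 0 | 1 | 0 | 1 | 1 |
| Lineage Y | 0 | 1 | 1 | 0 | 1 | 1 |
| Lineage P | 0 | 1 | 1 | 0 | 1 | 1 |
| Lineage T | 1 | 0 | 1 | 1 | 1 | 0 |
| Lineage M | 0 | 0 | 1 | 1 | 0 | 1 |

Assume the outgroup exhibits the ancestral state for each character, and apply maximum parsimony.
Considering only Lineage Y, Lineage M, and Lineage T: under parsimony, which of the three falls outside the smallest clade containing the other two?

Lineage M

Character polarity is set by the outgroup: the derived state is whichever differs from the outgroup's state, so for Trait 4, Trait 6 the derived state is '0', and for the remaining characters it is '1'.
Trait 1 (derived state '1') is unique to Lineage T (autapomorphy; uninformative for grouping).
Trait 2 (derived state '1') is shared by Lineage P and Lineage Y — a synapomorphy uniting that clade.
All ingroup taxa share the derived state '1' for Trait 3; it defines the ingroup but does not resolve relationships within it.
Trait 4: derived state '0' in Lineage P, Lineage X, and Lineage Y only — synapomorphy for {Lineage P, Lineage X, Lineage Y}.
Only Lineage P, Lineage T, Lineage X, and Lineage Y show the derived state '1' for Trait 5, supporting them as a clade.
Trait 6 (derived state '0') is unique to Lineage T (autapomorphy; uninformative for grouping).
Most parsimonious ingroup topology: (((Lineage X,(Lineage Y,Lineage P)),Lineage T),Lineage M).
Lineage Y and Lineage T share a more recent common ancestor with each other than either does with Lineage M, so Lineage M is the least closely related of the three.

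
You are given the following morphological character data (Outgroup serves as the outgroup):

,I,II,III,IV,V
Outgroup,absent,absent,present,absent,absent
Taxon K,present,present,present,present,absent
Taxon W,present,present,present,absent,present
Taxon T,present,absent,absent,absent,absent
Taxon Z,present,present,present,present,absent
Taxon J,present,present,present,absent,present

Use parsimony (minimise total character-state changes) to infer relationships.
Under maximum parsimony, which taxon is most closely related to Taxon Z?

Character polarity is set by the outgroup: the derived state is whichever differs from the outgroup's state, so for III the derived state is 'absent', and for the remaining characters it is 'present'.
All ingroup taxa share the derived state 'present' for I; it defines the ingroup but does not resolve relationships within it.
Only Taxon J, Taxon K, Taxon W, and Taxon Z show the derived state 'present' for II, supporting them as a clade.
III: derived state 'absent' in Taxon T only — an autapomorphy, so it tells us nothing about relationships among taxa.
Only Taxon K and Taxon Z show the derived state 'present' for IV, supporting them as a clade.
Only Taxon J and Taxon W show the derived state 'present' for V, supporting them as a clade.
Most parsimonious ingroup topology: (((Taxon K,Taxon Z),(Taxon W,Taxon J)),Taxon T).
Taxon Z and Taxon K form a cherry on this tree, so they are sister taxa.

Taxon K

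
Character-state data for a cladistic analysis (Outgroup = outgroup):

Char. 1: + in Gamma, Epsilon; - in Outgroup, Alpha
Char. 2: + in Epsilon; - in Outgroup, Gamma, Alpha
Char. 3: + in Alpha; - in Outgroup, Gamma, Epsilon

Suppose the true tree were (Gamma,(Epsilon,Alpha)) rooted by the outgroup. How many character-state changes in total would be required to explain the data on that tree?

4

Map each character onto (Gamma,(Epsilon,Alpha)) (rooted by Outgroup) and count the minimum state changes it requires (Fitch parsimony):
Char. 1: 2; Char. 2: 1; Char. 3: 1.
Total tree length = 4.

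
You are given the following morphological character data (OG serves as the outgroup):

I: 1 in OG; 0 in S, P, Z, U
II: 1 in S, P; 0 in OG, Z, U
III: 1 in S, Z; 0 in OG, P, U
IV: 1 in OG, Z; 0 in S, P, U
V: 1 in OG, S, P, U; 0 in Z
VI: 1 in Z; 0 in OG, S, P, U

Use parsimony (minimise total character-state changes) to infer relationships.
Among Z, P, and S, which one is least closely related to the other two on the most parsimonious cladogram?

Character polarity is set by the outgroup: the derived state is whichever differs from the outgroup's state, so for I, IV, V the derived state is '0', and for the remaining characters it is '1'.
All ingroup taxa share the derived state '0' for I; it defines the ingroup but does not resolve relationships within it.
II (derived state '1') is shared by P and S — a synapomorphy uniting that clade.
III groups S and Z, which is incompatible with the clades supported by the remaining characters; treating it as convergent (homoplasy) costs fewer steps than any alternative tree.
Only P, S, and U show the derived state '0' for IV, supporting them as a clade.
V (derived state '0') is unique to Z (autapomorphy; uninformative for grouping).
VI: derived state '1' in Z only — an autapomorphy, so it tells us nothing about relationships among taxa.
Most parsimonious ingroup topology: (((S,P),U),Z).
S and P share a more recent common ancestor with each other than either does with Z, so Z is the least closely related of the three.

Z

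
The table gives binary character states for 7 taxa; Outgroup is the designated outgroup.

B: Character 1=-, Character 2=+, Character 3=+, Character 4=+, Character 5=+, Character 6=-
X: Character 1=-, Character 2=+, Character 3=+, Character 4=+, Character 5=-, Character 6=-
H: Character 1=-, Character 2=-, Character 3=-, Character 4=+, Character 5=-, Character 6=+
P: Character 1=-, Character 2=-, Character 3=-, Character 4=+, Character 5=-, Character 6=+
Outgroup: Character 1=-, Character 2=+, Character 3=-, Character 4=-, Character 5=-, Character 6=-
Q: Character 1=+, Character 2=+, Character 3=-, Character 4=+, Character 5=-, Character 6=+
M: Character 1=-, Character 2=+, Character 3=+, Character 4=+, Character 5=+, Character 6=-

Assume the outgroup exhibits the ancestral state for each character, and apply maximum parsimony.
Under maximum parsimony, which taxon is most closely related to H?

Character polarity is set by the outgroup: the derived state is whichever differs from the outgroup's state, so for Character 2 the derived state is '-', and for the remaining characters it is '+'.
Character 1 (derived state '+') is unique to Q (autapomorphy; uninformative for grouping).
Character 2 (derived state '-') is shared by H and P — a synapomorphy uniting that clade.
Character 3: derived state '+' in B, M, and X only — synapomorphy for {B, M, X}.
All ingroup taxa share the derived state '+' for Character 4; it defines the ingroup but does not resolve relationships within it.
Only B and M show the derived state '+' for Character 5, supporting them as a clade.
Character 6: derived state '+' in H, P, and Q only — synapomorphy for {H, P, Q}.
Most parsimonious ingroup topology: (((H,P),Q),((B,M),X)).
H and P form a cherry on this tree, so they are sister taxa.

P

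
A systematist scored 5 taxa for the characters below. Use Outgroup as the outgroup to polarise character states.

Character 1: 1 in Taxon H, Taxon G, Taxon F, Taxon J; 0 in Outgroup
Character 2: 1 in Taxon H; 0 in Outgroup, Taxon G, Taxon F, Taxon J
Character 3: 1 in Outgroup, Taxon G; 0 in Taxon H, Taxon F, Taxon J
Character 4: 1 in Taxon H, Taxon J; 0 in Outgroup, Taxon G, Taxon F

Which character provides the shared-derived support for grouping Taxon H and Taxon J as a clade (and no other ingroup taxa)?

Character polarity is set by the outgroup: the derived state is whichever differs from the outgroup's state, so for Character 3 the derived state is '0', and for the remaining characters it is '1'.
All ingroup taxa share the derived state '1' for Character 1; it defines the ingroup but does not resolve relationships within it.
Character 2: derived state '1' in Taxon H only — an autapomorphy, so it tells us nothing about relationships among taxa.
Character 3: derived state '0' in Taxon F, Taxon H, and Taxon J only — synapomorphy for {Taxon F, Taxon H, Taxon J}.
Character 4 (derived state '1') is shared by Taxon H and Taxon J — a synapomorphy uniting that clade.
Most parsimonious ingroup topology: (((Taxon H,Taxon J),Taxon F),Taxon G).
The clade {Taxon H, Taxon J} is supported by Character 4: its derived state '1' occurs in exactly those taxa and in no other taxon (including the outgroup).

Character 4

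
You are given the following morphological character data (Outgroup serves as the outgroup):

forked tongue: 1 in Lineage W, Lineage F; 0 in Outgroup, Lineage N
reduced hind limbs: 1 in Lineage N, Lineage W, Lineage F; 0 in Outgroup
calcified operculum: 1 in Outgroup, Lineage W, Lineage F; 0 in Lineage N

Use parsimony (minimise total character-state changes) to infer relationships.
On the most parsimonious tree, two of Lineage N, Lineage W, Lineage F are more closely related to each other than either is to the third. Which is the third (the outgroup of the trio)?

Character polarity is set by the outgroup: the derived state is whichever differs from the outgroup's state, so for calcified operculum the derived state is '0', and for the remaining characters it is '1'.
forked tongue: derived state '1' in Lineage F and Lineage W only — synapomorphy for {Lineage F, Lineage W}.
All ingroup taxa share the derived state '1' for reduced hind limbs; it defines the ingroup but does not resolve relationships within it.
calcified operculum (derived state '0') is unique to Lineage N (autapomorphy; uninformative for grouping).
Most parsimonious ingroup topology: (Lineage N,(Lineage W,Lineage F)).
Lineage F and Lineage W share a more recent common ancestor with each other than either does with Lineage N, so Lineage N is the least closely related of the three.

Lineage N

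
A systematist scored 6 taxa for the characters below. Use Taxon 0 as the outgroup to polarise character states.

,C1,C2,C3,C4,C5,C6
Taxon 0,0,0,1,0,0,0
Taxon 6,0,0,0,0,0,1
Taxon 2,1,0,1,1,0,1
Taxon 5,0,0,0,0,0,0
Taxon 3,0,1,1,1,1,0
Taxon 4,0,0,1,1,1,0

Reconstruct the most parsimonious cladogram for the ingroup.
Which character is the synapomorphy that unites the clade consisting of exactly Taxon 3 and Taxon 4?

C5

Character polarity is set by the outgroup: the derived state is whichever differs from the outgroup's state, so for C3 the derived state is '0', and for the remaining characters it is '1'.
C1: derived state '1' in Taxon 2 only — an autapomorphy, so it tells us nothing about relationships among taxa.
C2 (derived state '1') is unique to Taxon 3 (autapomorphy; uninformative for grouping).
Only Taxon 5 and Taxon 6 show the derived state '0' for C3, supporting them as a clade.
Only Taxon 2, Taxon 3, and Taxon 4 show the derived state '1' for C4, supporting them as a clade.
C5: derived state '1' in Taxon 3 and Taxon 4 only — synapomorphy for {Taxon 3, Taxon 4}.
C6 groups Taxon 2 and Taxon 6, which is incompatible with the clades supported by the remaining characters; treating it as convergent (homoplasy) costs fewer steps than any alternative tree.
Most parsimonious ingroup topology: ((Taxon 6,Taxon 5),(Taxon 2,(Taxon 3,Taxon 4))).
The clade {Taxon 3, Taxon 4} is supported by C5: its derived state '1' occurs in exactly those taxa and in no other taxon (including the outgroup).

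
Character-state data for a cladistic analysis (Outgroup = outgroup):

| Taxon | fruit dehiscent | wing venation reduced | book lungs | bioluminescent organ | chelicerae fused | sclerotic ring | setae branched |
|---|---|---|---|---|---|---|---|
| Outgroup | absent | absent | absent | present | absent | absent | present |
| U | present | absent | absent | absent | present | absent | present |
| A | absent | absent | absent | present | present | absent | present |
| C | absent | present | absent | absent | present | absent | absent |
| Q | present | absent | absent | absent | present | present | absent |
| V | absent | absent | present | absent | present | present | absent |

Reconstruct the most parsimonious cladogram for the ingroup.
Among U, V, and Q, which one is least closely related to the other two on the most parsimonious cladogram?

Character polarity is set by the outgroup: the derived state is whichever differs from the outgroup's state, so for bioluminescent organ, setae branched the derived state is 'absent', and for the remaining characters it is 'present'.
fruit dehiscent groups Q and U, which is incompatible with the clades supported by the remaining characters; treating it as convergent (homoplasy) costs fewer steps than any alternative tree.
wing venation reduced (derived state 'present') is unique to C (autapomorphy; uninformative for grouping).
book lungs: derived state 'present' in V only — an autapomorphy, so it tells us nothing about relationships among taxa.
bioluminescent organ (derived state 'absent') is shared by C, Q, U, and V — a synapomorphy uniting that clade.
chelicerae fused (derived state 'present') is shared by all ingroup taxa — unites the whole ingroup.
Only Q and V show the derived state 'present' for sclerotic ring, supporting them as a clade.
Only C, Q, and V show the derived state 'absent' for setae branched, supporting them as a clade.
Most parsimonious ingroup topology: ((U,(C,(Q,V))),A).
V and Q share a more recent common ancestor with each other than either does with U, so U is the least closely related of the three.

U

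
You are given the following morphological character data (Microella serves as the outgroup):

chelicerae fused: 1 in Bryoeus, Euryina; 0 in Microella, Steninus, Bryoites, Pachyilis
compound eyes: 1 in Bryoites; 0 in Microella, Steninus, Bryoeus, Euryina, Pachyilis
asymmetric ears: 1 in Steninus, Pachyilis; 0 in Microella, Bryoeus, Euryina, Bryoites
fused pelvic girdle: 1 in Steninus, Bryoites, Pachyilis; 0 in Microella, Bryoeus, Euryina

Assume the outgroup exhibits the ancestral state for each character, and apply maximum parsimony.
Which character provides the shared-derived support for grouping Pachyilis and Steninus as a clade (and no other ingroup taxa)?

asymmetric ears

The outgroup has state '0' for every character, so '1' is the derived state throughout.
chelicerae fused: derived state '1' in Bryoeus and Euryina only — synapomorphy for {Bryoeus, Euryina}.
compound eyes: derived state '1' in Bryoites only — an autapomorphy, so it tells us nothing about relationships among taxa.
Only Pachyilis and Steninus show the derived state '1' for asymmetric ears, supporting them as a clade.
fused pelvic girdle: derived state '1' in Bryoites, Pachyilis, and Steninus only — synapomorphy for {Bryoites, Pachyilis, Steninus}.
Most parsimonious ingroup topology: (((Steninus,Pachyilis),Bryoites),(Bryoeus,Euryina)).
The clade {Pachyilis, Steninus} is supported by asymmetric ears: its derived state '1' occurs in exactly those taxa and in no other taxon (including the outgroup).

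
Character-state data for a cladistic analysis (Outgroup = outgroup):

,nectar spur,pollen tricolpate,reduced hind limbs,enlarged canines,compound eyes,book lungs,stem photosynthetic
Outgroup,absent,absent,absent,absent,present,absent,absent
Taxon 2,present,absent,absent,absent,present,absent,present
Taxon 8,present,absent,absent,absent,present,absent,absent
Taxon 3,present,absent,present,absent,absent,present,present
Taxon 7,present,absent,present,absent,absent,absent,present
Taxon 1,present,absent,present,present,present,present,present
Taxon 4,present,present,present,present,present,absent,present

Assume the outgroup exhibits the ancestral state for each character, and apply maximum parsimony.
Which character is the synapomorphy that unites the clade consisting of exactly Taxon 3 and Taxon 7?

compound eyes

Character polarity is set by the outgroup: the derived state is whichever differs from the outgroup's state, so for compound eyes the derived state is 'absent', and for the remaining characters it is 'present'.
nectar spur (derived state 'present') is shared by all ingroup taxa — unites the whole ingroup.
pollen tricolpate: derived state 'present' in Taxon 4 only — an autapomorphy, so it tells us nothing about relationships among taxa.
Only Taxon 1, Taxon 3, Taxon 4, and Taxon 7 show the derived state 'present' for reduced hind limbs, supporting them as a clade.
enlarged canines (derived state 'present') is shared by Taxon 1 and Taxon 4 — a synapomorphy uniting that clade.
Only Taxon 3 and Taxon 7 show the derived state 'absent' for compound eyes, supporting them as a clade.
book lungs (state 'present') occurs in Taxon 1 and Taxon 3 but conflicts with the nesting implied by the other characters — most parsimoniously interpreted as homoplasy.
stem photosynthetic (derived state 'present') is shared by Taxon 1, Taxon 2, Taxon 3, Taxon 4, and Taxon 7 — a synapomorphy uniting that clade.
Most parsimonious ingroup topology: ((Taxon 2,((Taxon 3,Taxon 7),(Taxon 1,Taxon 4))),Taxon 8).
The clade {Taxon 3, Taxon 7} is supported by compound eyes: its derived state 'absent' occurs in exactly those taxa and in no other taxon (including the outgroup).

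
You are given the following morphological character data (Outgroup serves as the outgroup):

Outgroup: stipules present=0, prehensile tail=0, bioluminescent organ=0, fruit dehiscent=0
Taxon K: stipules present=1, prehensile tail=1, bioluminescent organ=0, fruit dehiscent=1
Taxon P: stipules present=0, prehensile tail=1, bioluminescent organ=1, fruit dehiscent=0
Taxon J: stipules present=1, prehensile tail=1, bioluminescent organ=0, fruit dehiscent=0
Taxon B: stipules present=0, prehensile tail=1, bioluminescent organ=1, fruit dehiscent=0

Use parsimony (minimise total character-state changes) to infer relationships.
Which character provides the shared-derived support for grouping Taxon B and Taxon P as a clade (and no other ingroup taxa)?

bioluminescent organ

The outgroup has state '0' for every character, so '1' is the derived state throughout.
stipules present: derived state '1' in Taxon J and Taxon K only — synapomorphy for {Taxon J, Taxon K}.
All ingroup taxa share the derived state '1' for prehensile tail; it defines the ingroup but does not resolve relationships within it.
bioluminescent organ (derived state '1') is shared by Taxon B and Taxon P — a synapomorphy uniting that clade.
fruit dehiscent: derived state '1' in Taxon K only — an autapomorphy, so it tells us nothing about relationships among taxa.
Most parsimonious ingroup topology: ((Taxon K,Taxon J),(Taxon P,Taxon B)).
The clade {Taxon B, Taxon P} is supported by bioluminescent organ: its derived state '1' occurs in exactly those taxa and in no other taxon (including the outgroup).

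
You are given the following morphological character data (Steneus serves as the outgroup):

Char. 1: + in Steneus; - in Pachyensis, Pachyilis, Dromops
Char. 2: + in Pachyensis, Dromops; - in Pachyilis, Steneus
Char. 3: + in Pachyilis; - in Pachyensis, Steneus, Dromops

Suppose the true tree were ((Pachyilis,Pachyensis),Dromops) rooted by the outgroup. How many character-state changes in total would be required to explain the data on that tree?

Map each character onto ((Pachyilis,Pachyensis),Dromops) (rooted by Steneus) and count the minimum state changes it requires (Fitch parsimony):
Char. 1: 1; Char. 2: 2; Char. 3: 1.
Total tree length = 4.

4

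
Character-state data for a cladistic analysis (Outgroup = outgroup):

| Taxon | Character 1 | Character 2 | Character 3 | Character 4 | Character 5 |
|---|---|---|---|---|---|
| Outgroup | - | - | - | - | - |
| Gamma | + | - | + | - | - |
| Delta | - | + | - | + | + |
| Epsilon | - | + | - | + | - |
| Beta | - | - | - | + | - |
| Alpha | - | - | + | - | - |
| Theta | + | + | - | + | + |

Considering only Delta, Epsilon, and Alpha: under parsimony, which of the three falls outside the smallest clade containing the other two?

Alpha

The outgroup has state '-' for every character, so '+' is the derived state throughout.
Character 1 groups Gamma and Theta, which is incompatible with the clades supported by the remaining characters; treating it as convergent (homoplasy) costs fewer steps than any alternative tree.
Character 2 (derived state '+') is shared by Delta, Epsilon, and Theta — a synapomorphy uniting that clade.
Only Alpha and Gamma show the derived state '+' for Character 3, supporting them as a clade.
Character 4: derived state '+' in Beta, Delta, Epsilon, and Theta only — synapomorphy for {Beta, Delta, Epsilon, Theta}.
Character 5: derived state '+' in Delta and Theta only — synapomorphy for {Delta, Theta}.
Most parsimonious ingroup topology: ((Gamma,Alpha),(((Delta,Theta),Epsilon),Beta)).
Delta and Epsilon share a more recent common ancestor with each other than either does with Alpha, so Alpha is the least closely related of the three.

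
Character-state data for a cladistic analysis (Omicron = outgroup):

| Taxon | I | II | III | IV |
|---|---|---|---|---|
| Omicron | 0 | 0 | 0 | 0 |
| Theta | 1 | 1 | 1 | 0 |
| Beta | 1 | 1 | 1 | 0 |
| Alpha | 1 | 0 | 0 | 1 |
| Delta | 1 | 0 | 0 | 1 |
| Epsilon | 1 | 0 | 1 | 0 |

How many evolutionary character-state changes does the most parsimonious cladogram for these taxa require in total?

The outgroup has state '0' for every character, so '1' is the derived state throughout.
All ingroup taxa share the derived state '1' for I; it defines the ingroup but does not resolve relationships within it.
II (derived state '1') is shared by Beta and Theta — a synapomorphy uniting that clade.
Only Beta, Epsilon, and Theta show the derived state '1' for III, supporting them as a clade.
IV: derived state '1' in Alpha and Delta only — synapomorphy for {Alpha, Delta}.
Most parsimonious ingroup topology: (((Theta,Beta),Epsilon),(Alpha,Delta)).
Changes per character on this tree: I: 1; II: 1; III: 1; IV: 1.
Total = 4.

4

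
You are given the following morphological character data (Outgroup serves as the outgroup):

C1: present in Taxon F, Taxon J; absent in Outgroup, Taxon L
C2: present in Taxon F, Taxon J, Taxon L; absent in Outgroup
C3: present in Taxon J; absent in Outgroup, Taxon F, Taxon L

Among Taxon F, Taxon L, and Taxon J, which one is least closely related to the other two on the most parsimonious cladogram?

Taxon L

The outgroup has state 'absent' for every character, so 'present' is the derived state throughout.
C1 (derived state 'present') is shared by Taxon F and Taxon J — a synapomorphy uniting that clade.
C2 (derived state 'present') is shared by all ingroup taxa — unites the whole ingroup.
C3 (derived state 'present') is unique to Taxon J (autapomorphy; uninformative for grouping).
Most parsimonious ingroup topology: ((Taxon F,Taxon J),Taxon L).
Taxon F and Taxon J share a more recent common ancestor with each other than either does with Taxon L, so Taxon L is the least closely related of the three.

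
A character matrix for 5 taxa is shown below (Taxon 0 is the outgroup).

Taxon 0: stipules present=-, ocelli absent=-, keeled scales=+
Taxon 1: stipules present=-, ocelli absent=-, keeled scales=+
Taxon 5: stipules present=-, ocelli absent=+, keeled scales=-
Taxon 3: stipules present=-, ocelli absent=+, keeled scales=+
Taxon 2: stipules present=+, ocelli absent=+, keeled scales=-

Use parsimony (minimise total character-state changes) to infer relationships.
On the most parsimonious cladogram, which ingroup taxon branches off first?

Taxon 1

Character polarity is set by the outgroup: the derived state is whichever differs from the outgroup's state, so for keeled scales the derived state is '-', and for the remaining characters it is '+'.
stipules present (derived state '+') is unique to Taxon 2 (autapomorphy; uninformative for grouping).
ocelli absent: derived state '+' in Taxon 2, Taxon 3, and Taxon 5 only — synapomorphy for {Taxon 2, Taxon 3, Taxon 5}.
keeled scales (derived state '-') is shared by Taxon 2 and Taxon 5 — a synapomorphy uniting that clade.
Most parsimonious ingroup topology: (Taxon 1,((Taxon 5,Taxon 2),Taxon 3)).
Taxon 1 is sister to the clade containing all other ingroup taxa, so it is the earliest-diverging (most basal) ingroup lineage.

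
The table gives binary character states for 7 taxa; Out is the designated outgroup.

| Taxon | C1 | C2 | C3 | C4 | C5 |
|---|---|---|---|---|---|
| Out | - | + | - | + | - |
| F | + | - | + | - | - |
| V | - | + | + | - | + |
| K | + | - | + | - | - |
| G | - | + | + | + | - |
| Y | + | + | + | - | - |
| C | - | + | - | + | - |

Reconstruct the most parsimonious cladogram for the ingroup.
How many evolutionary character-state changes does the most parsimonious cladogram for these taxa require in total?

Character polarity is set by the outgroup: the derived state is whichever differs from the outgroup's state, so for C2, C4 the derived state is '-', and for the remaining characters it is '+'.
Only F, K, and Y show the derived state '+' for C1, supporting them as a clade.
Only F and K show the derived state '-' for C2, supporting them as a clade.
C3: derived state '+' in F, G, K, V, and Y only — synapomorphy for {F, G, K, V, Y}.
C4: derived state '-' in F, K, V, and Y only — synapomorphy for {F, K, V, Y}.
C5 (derived state '+') is unique to V (autapomorphy; uninformative for grouping).
Most parsimonious ingroup topology: (((((F,K),Y),V),G),C).
Changes per character on this tree: C1: 1; C2: 1; C3: 1; C4: 1; C5: 1.
Total = 5.

5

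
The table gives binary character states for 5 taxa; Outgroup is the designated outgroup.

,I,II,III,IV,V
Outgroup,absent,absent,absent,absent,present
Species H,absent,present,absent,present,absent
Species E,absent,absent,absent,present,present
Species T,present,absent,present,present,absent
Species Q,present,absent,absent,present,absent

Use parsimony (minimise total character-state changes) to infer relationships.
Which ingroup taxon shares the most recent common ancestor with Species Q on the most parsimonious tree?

Character polarity is set by the outgroup: the derived state is whichever differs from the outgroup's state, so for V the derived state is 'absent', and for the remaining characters it is 'present'.
I: derived state 'present' in Species Q and Species T only — synapomorphy for {Species Q, Species T}.
II: derived state 'present' in Species H only — an autapomorphy, so it tells us nothing about relationships among taxa.
III (derived state 'present') is unique to Species T (autapomorphy; uninformative for grouping).
All ingroup taxa share the derived state 'present' for IV; it defines the ingroup but does not resolve relationships within it.
V (derived state 'absent') is shared by Species H, Species Q, and Species T — a synapomorphy uniting that clade.
Most parsimonious ingroup topology: ((Species H,(Species T,Species Q)),Species E).
Species Q and Species T form a cherry on this tree, so they are sister taxa.

Species T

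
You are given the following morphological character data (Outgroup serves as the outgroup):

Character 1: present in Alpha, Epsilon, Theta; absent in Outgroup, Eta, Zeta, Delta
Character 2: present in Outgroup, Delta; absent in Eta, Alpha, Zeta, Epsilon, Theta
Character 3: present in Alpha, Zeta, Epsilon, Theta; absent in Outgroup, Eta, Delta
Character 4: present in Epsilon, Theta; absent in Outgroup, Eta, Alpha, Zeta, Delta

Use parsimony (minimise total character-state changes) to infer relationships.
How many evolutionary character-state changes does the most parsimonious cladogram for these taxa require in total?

4

Character polarity is set by the outgroup: the derived state is whichever differs from the outgroup's state, so for Character 2 the derived state is 'absent', and for the remaining characters it is 'present'.
Only Alpha, Epsilon, and Theta show the derived state 'present' for Character 1, supporting them as a clade.
Character 2: derived state 'absent' in Alpha, Epsilon, Eta, Theta, and Zeta only — synapomorphy for {Alpha, Epsilon, Eta, Theta, Zeta}.
Only Alpha, Epsilon, Theta, and Zeta show the derived state 'present' for Character 3, supporting them as a clade.
Character 4 (derived state 'present') is shared by Epsilon and Theta — a synapomorphy uniting that clade.
Most parsimonious ingroup topology: ((Eta,((Alpha,(Epsilon,Theta)),Zeta)),Delta).
Changes per character on this tree: Character 1: 1; Character 2: 1; Character 3: 1; Character 4: 1.
Total = 4.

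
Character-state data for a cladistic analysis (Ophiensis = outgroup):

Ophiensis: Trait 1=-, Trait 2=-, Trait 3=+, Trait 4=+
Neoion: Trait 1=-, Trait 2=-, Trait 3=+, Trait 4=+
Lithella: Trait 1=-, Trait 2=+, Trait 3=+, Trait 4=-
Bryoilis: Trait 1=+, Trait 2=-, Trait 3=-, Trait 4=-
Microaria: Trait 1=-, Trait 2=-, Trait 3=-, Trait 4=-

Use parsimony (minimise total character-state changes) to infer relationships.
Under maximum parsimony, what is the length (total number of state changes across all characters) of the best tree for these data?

Character polarity is set by the outgroup: the derived state is whichever differs from the outgroup's state, so for Trait 3, Trait 4 the derived state is '-', and for the remaining characters it is '+'.
Trait 1: derived state '+' in Bryoilis only — an autapomorphy, so it tells us nothing about relationships among taxa.
Trait 2 (derived state '+') is unique to Lithella (autapomorphy; uninformative for grouping).
Trait 3 (derived state '-') is shared by Bryoilis and Microaria — a synapomorphy uniting that clade.
Trait 4 (derived state '-') is shared by Bryoilis, Lithella, and Microaria — a synapomorphy uniting that clade.
Most parsimonious ingroup topology: (Neoion,(Lithella,(Bryoilis,Microaria))).
Changes per character on this tree: Trait 1: 1; Trait 2: 1; Trait 3: 1; Trait 4: 1.
Total = 4.

4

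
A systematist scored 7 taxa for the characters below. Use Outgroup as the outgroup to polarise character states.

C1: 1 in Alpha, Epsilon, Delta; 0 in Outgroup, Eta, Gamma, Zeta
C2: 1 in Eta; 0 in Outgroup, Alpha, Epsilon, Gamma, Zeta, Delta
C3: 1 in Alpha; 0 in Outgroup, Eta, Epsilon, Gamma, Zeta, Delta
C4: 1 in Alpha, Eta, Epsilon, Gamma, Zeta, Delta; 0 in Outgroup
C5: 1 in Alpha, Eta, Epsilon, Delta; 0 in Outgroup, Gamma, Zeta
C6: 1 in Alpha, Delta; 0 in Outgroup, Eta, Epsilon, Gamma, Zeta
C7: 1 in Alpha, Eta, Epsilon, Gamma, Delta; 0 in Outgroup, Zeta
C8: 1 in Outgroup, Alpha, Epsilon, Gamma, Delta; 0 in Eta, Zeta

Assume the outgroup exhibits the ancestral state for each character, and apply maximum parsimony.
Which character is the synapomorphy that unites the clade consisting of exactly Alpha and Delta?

C6

Character polarity is set by the outgroup: the derived state is whichever differs from the outgroup's state, so for C8 the derived state is '0', and for the remaining characters it is '1'.
C1: derived state '1' in Alpha, Delta, and Epsilon only — synapomorphy for {Alpha, Delta, Epsilon}.
C2: derived state '1' in Eta only — an autapomorphy, so it tells us nothing about relationships among taxa.
C3 (derived state '1') is unique to Alpha (autapomorphy; uninformative for grouping).
All ingroup taxa share the derived state '1' for C4; it defines the ingroup but does not resolve relationships within it.
C5 (derived state '1') is shared by Alpha, Delta, Epsilon, and Eta — a synapomorphy uniting that clade.
Only Alpha and Delta show the derived state '1' for C6, supporting them as a clade.
C7: derived state '1' in Alpha, Delta, Epsilon, Eta, and Gamma only — synapomorphy for {Alpha, Delta, Epsilon, Eta, Gamma}.
C8 groups Eta and Zeta, which is incompatible with the clades supported by the remaining characters; treating it as convergent (homoplasy) costs fewer steps than any alternative tree.
Most parsimonious ingroup topology: (((((Alpha,Delta),Epsilon),Eta),Gamma),Zeta).
The clade {Alpha, Delta} is supported by C6: its derived state '1' occurs in exactly those taxa and in no other taxon (including the outgroup).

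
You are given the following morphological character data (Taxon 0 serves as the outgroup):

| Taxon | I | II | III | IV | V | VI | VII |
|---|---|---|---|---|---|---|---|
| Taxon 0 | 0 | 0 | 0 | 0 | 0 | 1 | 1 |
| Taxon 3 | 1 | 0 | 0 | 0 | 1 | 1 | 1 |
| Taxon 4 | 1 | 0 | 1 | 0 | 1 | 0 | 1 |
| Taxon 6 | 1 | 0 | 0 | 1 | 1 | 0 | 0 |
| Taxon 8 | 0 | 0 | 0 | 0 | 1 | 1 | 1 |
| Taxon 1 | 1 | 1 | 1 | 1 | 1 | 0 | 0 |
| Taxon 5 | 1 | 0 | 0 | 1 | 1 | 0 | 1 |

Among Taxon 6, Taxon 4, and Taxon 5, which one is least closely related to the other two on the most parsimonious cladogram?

Character polarity is set by the outgroup: the derived state is whichever differs from the outgroup's state, so for VI, VII the derived state is '0', and for the remaining characters it is '1'.
I (derived state '1') is shared by Taxon 1, Taxon 3, Taxon 4, Taxon 5, and Taxon 6 — a synapomorphy uniting that clade.
II (derived state '1') is unique to Taxon 1 (autapomorphy; uninformative for grouping).
III groups Taxon 1 and Taxon 4, which is incompatible with the clades supported by the remaining characters; treating it as convergent (homoplasy) costs fewer steps than any alternative tree.
IV: derived state '1' in Taxon 1, Taxon 5, and Taxon 6 only — synapomorphy for {Taxon 1, Taxon 5, Taxon 6}.
All ingroup taxa share the derived state '1' for V; it defines the ingroup but does not resolve relationships within it.
Only Taxon 1, Taxon 4, Taxon 5, and Taxon 6 show the derived state '0' for VI, supporting them as a clade.
VII (derived state '0') is shared by Taxon 1 and Taxon 6 — a synapomorphy uniting that clade.
Most parsimonious ingroup topology: ((Taxon 3,(Taxon 4,((Taxon 6,Taxon 1),Taxon 5))),Taxon 8).
Taxon 5 and Taxon 6 share a more recent common ancestor with each other than either does with Taxon 4, so Taxon 4 is the least closely related of the three.

Taxon 4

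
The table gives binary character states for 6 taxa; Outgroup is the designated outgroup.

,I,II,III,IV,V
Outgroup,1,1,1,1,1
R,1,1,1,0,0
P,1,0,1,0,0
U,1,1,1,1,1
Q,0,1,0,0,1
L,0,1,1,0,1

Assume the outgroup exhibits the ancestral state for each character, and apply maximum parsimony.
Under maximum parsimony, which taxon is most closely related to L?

The outgroup has state '1' for every character, so '0' is the derived state throughout.
Only L and Q show the derived state '0' for I, supporting them as a clade.
II: derived state '0' in P only — an autapomorphy, so it tells us nothing about relationships among taxa.
III (derived state '0') is unique to Q (autapomorphy; uninformative for grouping).
Only L, P, Q, and R show the derived state '0' for IV, supporting them as a clade.
V: derived state '0' in P and R only — synapomorphy for {P, R}.
Most parsimonious ingroup topology: (((R,P),(Q,L)),U).
L and Q form a cherry on this tree, so they are sister taxa.

Q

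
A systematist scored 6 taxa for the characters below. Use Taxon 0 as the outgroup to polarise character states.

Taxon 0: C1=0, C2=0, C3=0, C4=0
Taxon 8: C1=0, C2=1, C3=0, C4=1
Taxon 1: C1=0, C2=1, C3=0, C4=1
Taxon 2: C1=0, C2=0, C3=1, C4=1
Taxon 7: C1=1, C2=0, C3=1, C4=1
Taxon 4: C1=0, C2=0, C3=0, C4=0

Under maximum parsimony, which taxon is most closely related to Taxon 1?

Taxon 8

The outgroup has state '0' for every character, so '1' is the derived state throughout.
C1 (derived state '1') is unique to Taxon 7 (autapomorphy; uninformative for grouping).
Only Taxon 1 and Taxon 8 show the derived state '1' for C2, supporting them as a clade.
C3: derived state '1' in Taxon 2 and Taxon 7 only — synapomorphy for {Taxon 2, Taxon 7}.
C4: derived state '1' in Taxon 1, Taxon 2, Taxon 7, and Taxon 8 only — synapomorphy for {Taxon 1, Taxon 2, Taxon 7, Taxon 8}.
Most parsimonious ingroup topology: (((Taxon 8,Taxon 1),(Taxon 2,Taxon 7)),Taxon 4).
Taxon 1 and Taxon 8 form a cherry on this tree, so they are sister taxa.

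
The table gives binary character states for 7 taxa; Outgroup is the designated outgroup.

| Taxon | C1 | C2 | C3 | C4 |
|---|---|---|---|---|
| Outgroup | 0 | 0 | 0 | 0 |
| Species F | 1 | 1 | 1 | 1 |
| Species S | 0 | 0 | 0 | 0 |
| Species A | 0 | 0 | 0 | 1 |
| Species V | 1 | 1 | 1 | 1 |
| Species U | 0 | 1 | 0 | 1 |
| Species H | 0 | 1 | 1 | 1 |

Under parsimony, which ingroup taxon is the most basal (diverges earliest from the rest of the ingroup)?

The outgroup has state '0' for every character, so '1' is the derived state throughout.
Only Species F and Species V show the derived state '1' for C1, supporting them as a clade.
Only Species F, Species H, Species U, and Species V show the derived state '1' for C2, supporting them as a clade.
C3: derived state '1' in Species F, Species H, and Species V only — synapomorphy for {Species F, Species H, Species V}.
C4 (derived state '1') is shared by Species A, Species F, Species H, Species U, and Species V — a synapomorphy uniting that clade.
Most parsimonious ingroup topology: (((((Species F,Species V),Species H),Species U),Species A),Species S).
Species S is sister to the clade containing all other ingroup taxa, so it is the earliest-diverging (most basal) ingroup lineage.

Species S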